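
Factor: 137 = 137^1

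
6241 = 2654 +3587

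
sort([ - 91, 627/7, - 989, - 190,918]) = [ - 989, - 190, - 91,627/7, 918 ] 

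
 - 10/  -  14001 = 10/14001 = 0.00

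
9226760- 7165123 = 2061637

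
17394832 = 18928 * 919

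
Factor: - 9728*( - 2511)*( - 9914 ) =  - 242169357312 = - 2^10*3^4*19^1*31^1*4957^1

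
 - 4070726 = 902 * (-4513) 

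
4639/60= 4639/60 = 77.32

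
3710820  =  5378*690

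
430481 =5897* 73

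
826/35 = 118/5 = 23.60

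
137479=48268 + 89211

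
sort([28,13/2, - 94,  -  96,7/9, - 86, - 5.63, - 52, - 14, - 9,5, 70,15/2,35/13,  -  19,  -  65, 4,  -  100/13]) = [ - 96, - 94,  -  86, - 65,  -  52, - 19,  -  14, - 9, - 100/13, - 5.63, 7/9, 35/13,4 , 5, 13/2,15/2, 28,70]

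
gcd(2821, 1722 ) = 7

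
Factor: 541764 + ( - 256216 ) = 285548 = 2^2*71387^1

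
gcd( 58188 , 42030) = 6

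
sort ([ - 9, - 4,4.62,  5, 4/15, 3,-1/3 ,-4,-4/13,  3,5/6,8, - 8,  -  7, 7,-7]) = [ - 9, - 8,  -  7,  -  7, - 4, - 4,  -  1/3, - 4/13 , 4/15, 5/6, 3, 3, 4.62,5,7,8 ]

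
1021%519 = 502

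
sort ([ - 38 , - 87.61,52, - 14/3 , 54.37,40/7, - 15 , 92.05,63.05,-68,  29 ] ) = [ - 87.61, - 68,-38, - 15, - 14/3,40/7,  29, 52 , 54.37,63.05,92.05]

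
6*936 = 5616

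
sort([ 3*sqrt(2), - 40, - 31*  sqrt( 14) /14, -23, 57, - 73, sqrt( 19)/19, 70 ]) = [ - 73,  -  40, - 23, - 31*sqrt (14)/14,sqrt(19)/19,3*sqrt (2), 57,70 ]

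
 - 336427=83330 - 419757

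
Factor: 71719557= 3^1 * 7^1*13^1 * 262709^1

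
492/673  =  492/673 = 0.73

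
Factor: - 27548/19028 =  - 97/67  =  - 67^( - 1)*97^1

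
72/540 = 2/15 = 0.13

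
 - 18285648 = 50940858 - 69226506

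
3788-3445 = 343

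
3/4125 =1/1375 = 0.00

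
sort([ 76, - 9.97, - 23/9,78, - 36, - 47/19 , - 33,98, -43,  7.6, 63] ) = [ - 43, - 36,-33, - 9.97,  -  23/9, - 47/19 , 7.6, 63, 76,78, 98 ] 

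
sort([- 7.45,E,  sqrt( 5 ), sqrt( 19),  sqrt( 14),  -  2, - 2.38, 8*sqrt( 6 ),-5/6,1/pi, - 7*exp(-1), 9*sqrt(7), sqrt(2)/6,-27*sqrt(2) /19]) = [-7.45 ,-7* exp (-1),  -  2.38,-27 * sqrt(2) /19 , -2, - 5/6 , sqrt(2) /6,1/pi,  sqrt(5),E, sqrt ( 14),sqrt(19), 8*sqrt (6 ), 9*sqrt( 7 )] 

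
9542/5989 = 9542/5989 = 1.59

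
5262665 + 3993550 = 9256215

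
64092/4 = 16023=16023.00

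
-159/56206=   -  1+56047/56206 = - 0.00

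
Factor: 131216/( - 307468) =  - 2^2*7^(-1 )*59^1*79^( - 1)=   - 236/553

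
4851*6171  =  29935521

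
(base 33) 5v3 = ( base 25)a8l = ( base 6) 45543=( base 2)1100101000111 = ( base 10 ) 6471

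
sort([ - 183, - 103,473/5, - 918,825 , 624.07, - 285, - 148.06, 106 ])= [ - 918, - 285, - 183, - 148.06 , - 103,473/5,  106,624.07, 825 ]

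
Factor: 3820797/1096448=2^(  -  8) * 3^3*4283^(-1) * 141511^1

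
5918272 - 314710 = 5603562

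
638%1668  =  638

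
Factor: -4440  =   - 2^3*3^1 * 5^1*37^1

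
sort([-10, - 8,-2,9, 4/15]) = [ - 10, - 8, - 2,4/15,9 ]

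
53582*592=31720544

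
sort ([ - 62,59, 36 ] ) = [ - 62,36,59]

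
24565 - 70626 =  - 46061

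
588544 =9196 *64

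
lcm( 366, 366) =366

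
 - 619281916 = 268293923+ - 887575839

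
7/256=7/256 = 0.03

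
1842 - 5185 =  - 3343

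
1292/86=646/43 = 15.02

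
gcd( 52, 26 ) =26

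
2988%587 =53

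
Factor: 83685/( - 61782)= -2^( - 1)*5^1*797^1*1471^( - 1)  =  - 3985/2942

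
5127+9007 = 14134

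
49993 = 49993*1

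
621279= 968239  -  346960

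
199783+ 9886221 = 10086004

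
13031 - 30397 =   -  17366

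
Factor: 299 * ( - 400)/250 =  - 2^3*5^(- 1 ) * 13^1 * 23^1  =  - 2392/5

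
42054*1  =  42054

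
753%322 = 109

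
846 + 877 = 1723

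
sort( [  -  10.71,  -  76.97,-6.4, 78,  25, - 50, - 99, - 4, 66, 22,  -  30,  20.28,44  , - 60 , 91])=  [  -  99,  -  76.97 , - 60,  -  50, - 30,-10.71,- 6.4, - 4, 20.28, 22,25,44,66,  78,  91] 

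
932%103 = 5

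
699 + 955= 1654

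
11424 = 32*357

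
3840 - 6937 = - 3097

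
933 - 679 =254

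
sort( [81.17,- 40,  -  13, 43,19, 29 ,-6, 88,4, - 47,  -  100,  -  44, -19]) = [ - 100,  -  47, - 44, - 40, -19 ,- 13, - 6,4,19, 29,43, 81.17 , 88]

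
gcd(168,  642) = 6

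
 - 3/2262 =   -  1/754 = -0.00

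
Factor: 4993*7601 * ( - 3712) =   -  2^7*11^1*29^1 * 691^1*4993^1 = - 140877055616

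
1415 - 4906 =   -  3491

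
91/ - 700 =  - 13/100=- 0.13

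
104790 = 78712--26078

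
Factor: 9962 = 2^1  *17^1*293^1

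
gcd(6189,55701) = 6189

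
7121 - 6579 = 542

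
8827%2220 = 2167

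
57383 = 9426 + 47957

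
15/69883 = 15/69883 = 0.00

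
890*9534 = 8485260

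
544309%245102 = 54105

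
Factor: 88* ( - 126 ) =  - 11088 = - 2^4*3^2* 7^1*11^1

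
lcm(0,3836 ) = 0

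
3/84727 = 3/84727 = 0.00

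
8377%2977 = 2423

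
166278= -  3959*( - 42 ) 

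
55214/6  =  9202 + 1/3 = 9202.33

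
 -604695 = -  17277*35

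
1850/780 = 185/78 = 2.37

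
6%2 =0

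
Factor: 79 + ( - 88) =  - 3^2= -9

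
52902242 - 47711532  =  5190710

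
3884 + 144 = 4028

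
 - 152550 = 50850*( - 3 )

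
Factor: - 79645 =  - 5^1*17^1*937^1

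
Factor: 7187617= 17^1*157^1* 2693^1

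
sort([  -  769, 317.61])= [  -  769,317.61]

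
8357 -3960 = 4397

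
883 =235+648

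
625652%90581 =82166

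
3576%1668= 240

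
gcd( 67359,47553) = 3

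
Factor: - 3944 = -2^3 *17^1*29^1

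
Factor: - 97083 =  - 3^2*7^1*23^1*67^1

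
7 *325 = 2275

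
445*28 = 12460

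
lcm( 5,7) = 35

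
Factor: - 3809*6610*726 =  - 18278857740=- 2^2*3^1*5^1*11^2*13^1 *293^1*661^1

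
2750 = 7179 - 4429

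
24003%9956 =4091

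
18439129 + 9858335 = 28297464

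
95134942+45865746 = 141000688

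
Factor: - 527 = - 17^1*31^1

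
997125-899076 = 98049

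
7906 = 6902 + 1004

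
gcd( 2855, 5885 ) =5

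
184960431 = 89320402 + 95640029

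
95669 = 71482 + 24187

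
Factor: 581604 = 2^2*3^1*17^1*2851^1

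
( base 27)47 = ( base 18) 67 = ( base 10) 115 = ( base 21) 5a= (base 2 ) 1110011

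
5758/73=78 + 64/73 = 78.88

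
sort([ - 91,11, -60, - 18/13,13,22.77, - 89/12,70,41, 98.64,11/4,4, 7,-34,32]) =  [ - 91, - 60, - 34, - 89/12  , - 18/13, 11/4,  4,7,11,13,22.77,32, 41, 70,98.64]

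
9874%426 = 76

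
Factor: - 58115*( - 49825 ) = 5^3*59^1*197^1*1993^1 = 2895579875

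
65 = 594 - 529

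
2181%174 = 93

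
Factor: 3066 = 2^1*3^1*7^1*73^1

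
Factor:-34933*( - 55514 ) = 2^1  *  41^1*181^1*193^1*677^1 = 1939270562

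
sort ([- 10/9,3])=[  -  10/9, 3]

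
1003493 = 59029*17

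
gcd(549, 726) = 3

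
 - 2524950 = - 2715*930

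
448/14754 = 224/7377   =  0.03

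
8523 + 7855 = 16378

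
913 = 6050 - 5137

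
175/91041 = 175/91041 = 0.00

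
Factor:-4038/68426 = -2019/34213 = -3^1*673^1*34213^ ( - 1 ) 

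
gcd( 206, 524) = 2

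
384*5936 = 2279424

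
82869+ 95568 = 178437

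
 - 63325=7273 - 70598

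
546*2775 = 1515150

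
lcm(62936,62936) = 62936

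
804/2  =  402  =  402.00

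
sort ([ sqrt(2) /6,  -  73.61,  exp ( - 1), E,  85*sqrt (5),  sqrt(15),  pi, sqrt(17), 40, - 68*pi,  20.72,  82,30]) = [ - 68*pi, - 73.61,  sqrt(2 ) /6,exp( - 1), E,pi,  sqrt( 15),sqrt( 17), 20.72,30, 40 , 82,  85 *sqrt(5 )]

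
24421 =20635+3786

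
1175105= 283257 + 891848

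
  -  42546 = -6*7091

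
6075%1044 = 855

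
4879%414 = 325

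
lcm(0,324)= 0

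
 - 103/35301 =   -  103/35301 = - 0.00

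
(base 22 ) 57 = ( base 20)5h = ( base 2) 1110101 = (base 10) 117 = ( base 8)165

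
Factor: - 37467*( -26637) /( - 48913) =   -  3^3*13^1*  23^1*41^(-1)*181^1*683^1* 1193^(-1 ) = - 998008479/48913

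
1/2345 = 1/2345 = 0.00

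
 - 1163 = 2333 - 3496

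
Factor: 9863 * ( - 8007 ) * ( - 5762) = 2^1*3^1*7^1*17^1 * 43^1*67^1*157^1*1409^1 = 455042662242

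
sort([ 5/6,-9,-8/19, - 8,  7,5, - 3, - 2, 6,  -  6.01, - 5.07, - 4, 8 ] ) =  [ - 9, - 8, - 6.01, -5.07, -4, - 3, - 2,-8/19, 5/6, 5 , 6,7,  8 ]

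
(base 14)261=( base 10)477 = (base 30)FR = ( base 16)1dd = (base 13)2a9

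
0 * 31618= 0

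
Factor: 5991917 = 1399^1*4283^1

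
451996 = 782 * 578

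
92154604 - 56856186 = 35298418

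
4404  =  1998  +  2406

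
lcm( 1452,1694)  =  10164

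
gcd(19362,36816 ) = 6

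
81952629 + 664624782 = 746577411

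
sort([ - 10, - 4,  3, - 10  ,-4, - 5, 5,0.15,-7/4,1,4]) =[ - 10, - 10, - 5, - 4, - 4,- 7/4,0.15,1, 3, 4, 5 ] 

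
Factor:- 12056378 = -2^1*41^1*147029^1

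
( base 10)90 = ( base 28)36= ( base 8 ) 132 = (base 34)2m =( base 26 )3C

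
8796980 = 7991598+805382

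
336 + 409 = 745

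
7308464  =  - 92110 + 7400574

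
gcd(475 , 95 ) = 95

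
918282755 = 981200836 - 62918081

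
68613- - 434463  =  503076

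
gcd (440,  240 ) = 40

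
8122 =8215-93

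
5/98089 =5/98089 =0.00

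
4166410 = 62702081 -58535671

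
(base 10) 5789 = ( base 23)ALG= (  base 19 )g0d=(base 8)13235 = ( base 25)96E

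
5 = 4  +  1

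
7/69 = 7/69 = 0.10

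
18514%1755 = 964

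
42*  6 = 252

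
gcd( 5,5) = 5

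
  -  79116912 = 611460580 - 690577492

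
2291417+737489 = 3028906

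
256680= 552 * 465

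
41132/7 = 5876  =  5876.00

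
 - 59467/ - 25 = 2378 +17/25  =  2378.68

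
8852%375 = 227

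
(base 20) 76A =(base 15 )D05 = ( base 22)614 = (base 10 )2930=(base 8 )5562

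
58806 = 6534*9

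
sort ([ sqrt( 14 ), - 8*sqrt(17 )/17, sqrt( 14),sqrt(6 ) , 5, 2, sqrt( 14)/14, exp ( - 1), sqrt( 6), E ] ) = [-8*sqrt( 17 ) /17, sqrt( 14)/14, exp( -1),2 , sqrt(6 ) , sqrt ( 6), E, sqrt( 14), sqrt( 14 ),5]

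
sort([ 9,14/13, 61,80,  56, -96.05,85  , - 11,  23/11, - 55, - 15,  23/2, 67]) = [ - 96.05,  -  55, - 15, - 11,14/13, 23/11, 9, 23/2, 56,61,67,80,85]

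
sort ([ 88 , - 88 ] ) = [ - 88, 88]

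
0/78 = 0 = 0.00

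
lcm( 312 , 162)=8424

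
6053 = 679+5374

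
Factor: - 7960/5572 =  - 2^1*5^1*7^( -1 ) = - 10/7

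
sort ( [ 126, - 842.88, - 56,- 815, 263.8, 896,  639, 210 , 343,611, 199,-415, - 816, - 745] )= [ - 842.88,  -  816 , - 815,-745, - 415, - 56,126,199,210 , 263.8, 343 , 611,639,896 ]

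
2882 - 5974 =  - 3092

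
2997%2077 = 920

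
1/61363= 1/61363 =0.00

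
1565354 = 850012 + 715342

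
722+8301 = 9023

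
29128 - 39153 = -10025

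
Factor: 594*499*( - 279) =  - 82697274 = -2^1*3^5*11^1* 31^1*499^1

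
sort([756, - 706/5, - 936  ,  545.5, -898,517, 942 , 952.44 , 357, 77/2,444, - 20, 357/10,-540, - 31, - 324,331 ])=[- 936, - 898, - 540, - 324, - 706/5, - 31 , -20,357/10,77/2,331, 357,444,517,  545.5 , 756,942  ,  952.44 ]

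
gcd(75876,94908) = 12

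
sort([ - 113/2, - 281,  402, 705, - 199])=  [ - 281, - 199,-113/2,402, 705]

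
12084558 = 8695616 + 3388942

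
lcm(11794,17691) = 35382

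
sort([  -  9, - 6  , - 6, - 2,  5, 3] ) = [-9  , - 6,-6, - 2, 3 , 5 ]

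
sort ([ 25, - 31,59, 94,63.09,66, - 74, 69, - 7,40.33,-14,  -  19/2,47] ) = [ - 74,-31,-14, -19/2,-7, 25,  40.33,47,59, 63.09, 66,  69,94] 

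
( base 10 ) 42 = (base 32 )1A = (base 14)30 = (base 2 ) 101010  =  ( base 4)222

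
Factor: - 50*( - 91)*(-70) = - 2^2*5^3 * 7^2*13^1 = - 318500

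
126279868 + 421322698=547602566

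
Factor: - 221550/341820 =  - 2^( - 1)* 3^( - 3 ) * 5^1*7^1= - 35/54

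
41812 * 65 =2717780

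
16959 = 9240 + 7719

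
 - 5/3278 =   -  5/3278 = -0.00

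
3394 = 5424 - 2030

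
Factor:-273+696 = 423 = 3^2*47^1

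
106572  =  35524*3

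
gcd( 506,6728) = 2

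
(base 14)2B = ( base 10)39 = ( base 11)36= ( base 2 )100111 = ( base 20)1j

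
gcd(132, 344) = 4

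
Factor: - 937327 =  - 19^1*49333^1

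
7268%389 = 266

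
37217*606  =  22553502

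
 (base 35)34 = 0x6d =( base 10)109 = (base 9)131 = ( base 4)1231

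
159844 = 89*1796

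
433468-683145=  - 249677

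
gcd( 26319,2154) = 3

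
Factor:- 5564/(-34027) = 2^2*7^ (-1 )*13^1 * 107^1 *4861^( - 1) 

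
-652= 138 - 790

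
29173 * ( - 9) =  - 262557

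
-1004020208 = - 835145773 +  - 168874435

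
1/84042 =1/84042 = 0.00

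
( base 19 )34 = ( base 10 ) 61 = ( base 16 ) 3D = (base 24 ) 2D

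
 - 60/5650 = -1 + 559/565 = - 0.01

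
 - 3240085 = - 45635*71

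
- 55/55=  - 1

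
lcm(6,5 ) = 30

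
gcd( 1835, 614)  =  1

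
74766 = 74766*1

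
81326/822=40663/411 = 98.94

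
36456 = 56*651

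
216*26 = 5616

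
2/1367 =2/1367 = 0.00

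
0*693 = 0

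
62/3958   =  31/1979= 0.02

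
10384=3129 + 7255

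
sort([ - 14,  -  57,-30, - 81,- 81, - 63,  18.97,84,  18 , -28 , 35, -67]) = [-81, - 81, - 67, - 63, - 57, - 30,  -  28, -14,18,18.97 , 35,  84]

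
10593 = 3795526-3784933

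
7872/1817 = 4+604/1817=4.33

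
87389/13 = 87389/13= 6722.23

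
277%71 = 64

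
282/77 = 282/77=3.66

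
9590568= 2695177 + 6895391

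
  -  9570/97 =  - 9570/97 =- 98.66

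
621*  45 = 27945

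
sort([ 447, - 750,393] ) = [ - 750,393,447]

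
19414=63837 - 44423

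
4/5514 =2/2757 = 0.00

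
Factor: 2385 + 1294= 13^1*283^1 =3679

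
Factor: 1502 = 2^1*751^1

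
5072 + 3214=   8286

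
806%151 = 51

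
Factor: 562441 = 11^1*51131^1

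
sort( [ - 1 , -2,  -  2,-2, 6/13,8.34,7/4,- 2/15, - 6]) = [ - 6, - 2,-2,-2,-1 , - 2/15, 6/13,7/4, 8.34 ] 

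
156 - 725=  -  569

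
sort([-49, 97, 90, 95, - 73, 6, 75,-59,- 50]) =[ - 73, - 59 , - 50,  -  49, 6 , 75 , 90 , 95 , 97 ] 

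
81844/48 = 20461/12 = 1705.08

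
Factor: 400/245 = 80/49 = 2^4*5^1*7^(- 2 )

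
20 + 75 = 95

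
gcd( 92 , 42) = 2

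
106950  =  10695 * 10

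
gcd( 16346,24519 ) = 8173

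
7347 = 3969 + 3378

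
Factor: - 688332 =- 2^2*3^1*19^1*3019^1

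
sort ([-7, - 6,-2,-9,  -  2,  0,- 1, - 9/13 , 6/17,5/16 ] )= [ - 9, - 7 ,-6,  -  2,  -  2,-1,-9/13,0 , 5/16,6/17] 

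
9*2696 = 24264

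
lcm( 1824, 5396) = 129504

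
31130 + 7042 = 38172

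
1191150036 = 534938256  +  656211780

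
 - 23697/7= -3386 + 5/7 = -3385.29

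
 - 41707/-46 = 41707/46 = 906.67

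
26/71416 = 13/35708 = 0.00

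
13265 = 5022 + 8243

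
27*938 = 25326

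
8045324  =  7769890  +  275434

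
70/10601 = 70/10601 = 0.01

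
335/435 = 67/87 = 0.77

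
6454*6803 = 43906562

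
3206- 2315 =891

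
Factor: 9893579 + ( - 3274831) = 2^2*31^1*53377^1 = 6618748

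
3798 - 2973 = 825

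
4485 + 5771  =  10256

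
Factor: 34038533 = 34038533^1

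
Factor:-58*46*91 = -242788=-2^2*7^1*13^1*23^1*29^1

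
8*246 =1968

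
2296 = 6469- 4173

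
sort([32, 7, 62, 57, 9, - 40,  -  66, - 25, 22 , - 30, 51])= [ - 66, - 40, - 30, - 25 , 7,9,22 , 32, 51, 57, 62 ]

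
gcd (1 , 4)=1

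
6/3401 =6/3401 = 0.00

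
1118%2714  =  1118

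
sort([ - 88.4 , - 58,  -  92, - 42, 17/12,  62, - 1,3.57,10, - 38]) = [ - 92,  -  88.4, - 58 ,- 42,- 38, - 1, 17/12,3.57,10, 62 ]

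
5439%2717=5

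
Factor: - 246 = -2^1*3^1 * 41^1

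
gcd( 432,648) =216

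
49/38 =49/38 = 1.29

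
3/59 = 3/59 = 0.05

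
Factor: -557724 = -2^2 * 3^1*46477^1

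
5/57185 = 1/11437 = 0.00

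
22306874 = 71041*314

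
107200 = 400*268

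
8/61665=8/61665   =  0.00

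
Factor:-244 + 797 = 7^1* 79^1 = 553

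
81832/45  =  1818 + 22/45 = 1818.49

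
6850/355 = 19  +  21/71= 19.30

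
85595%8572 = 8447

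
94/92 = 47/46 = 1.02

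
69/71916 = 23/23972 = 0.00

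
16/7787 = 16/7787 = 0.00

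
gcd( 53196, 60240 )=12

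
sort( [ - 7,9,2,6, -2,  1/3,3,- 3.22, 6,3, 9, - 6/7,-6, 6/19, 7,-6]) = [-7,  -  6, - 6,-3.22,-2, - 6/7, 6/19,1/3, 2, 3,3, 6,6,7, 9 , 9]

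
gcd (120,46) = 2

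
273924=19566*14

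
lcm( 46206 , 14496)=739296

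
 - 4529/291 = -4529/291=- 15.56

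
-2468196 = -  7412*333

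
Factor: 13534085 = 5^1*2706817^1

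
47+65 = 112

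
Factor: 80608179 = 3^1* 151^1 * 177943^1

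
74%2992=74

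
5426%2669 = 88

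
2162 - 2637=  - 475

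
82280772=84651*972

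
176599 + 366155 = 542754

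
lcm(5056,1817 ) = 116288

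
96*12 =1152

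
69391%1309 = 14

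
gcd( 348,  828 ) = 12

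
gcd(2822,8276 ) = 2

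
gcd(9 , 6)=3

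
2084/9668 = 521/2417 = 0.22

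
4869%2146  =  577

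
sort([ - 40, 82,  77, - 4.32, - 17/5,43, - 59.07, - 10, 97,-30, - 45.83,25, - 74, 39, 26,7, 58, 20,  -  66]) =[ - 74,-66, - 59.07, - 45.83, - 40, - 30, - 10,- 4.32, - 17/5,  7,20,25 , 26,  39,43,58,77  ,  82 , 97 ] 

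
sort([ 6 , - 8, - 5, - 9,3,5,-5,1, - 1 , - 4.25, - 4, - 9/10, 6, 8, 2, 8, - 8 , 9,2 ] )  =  [-9, - 8, - 8 ,-5, - 5, - 4.25, - 4 ,-1, - 9/10,  1 , 2,2,  3 , 5, 6, 6,  8, 8, 9]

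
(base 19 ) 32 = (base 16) 3B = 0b111011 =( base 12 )4b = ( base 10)59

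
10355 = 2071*5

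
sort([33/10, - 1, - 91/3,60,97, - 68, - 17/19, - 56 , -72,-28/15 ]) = [ - 72, - 68 ,-56,-91/3, - 28/15,-1, - 17/19,33/10,60,  97 ]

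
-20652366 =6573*( - 3142) 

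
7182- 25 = 7157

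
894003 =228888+665115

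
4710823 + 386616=5097439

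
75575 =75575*1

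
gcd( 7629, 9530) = 1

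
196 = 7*28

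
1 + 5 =6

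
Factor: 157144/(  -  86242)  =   - 2^2*31^( - 1)*107^ (  -  1)*1511^1= -6044/3317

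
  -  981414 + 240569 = - 740845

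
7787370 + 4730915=12518285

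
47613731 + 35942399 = 83556130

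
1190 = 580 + 610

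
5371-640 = 4731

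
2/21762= 1/10881 = 0.00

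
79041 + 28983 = 108024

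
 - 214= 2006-2220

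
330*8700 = 2871000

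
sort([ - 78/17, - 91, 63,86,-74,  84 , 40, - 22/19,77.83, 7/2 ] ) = [  -  91,-74,-78/17, - 22/19, 7/2, 40,63,  77.83, 84,  86 ] 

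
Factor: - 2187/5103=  - 3/7 =- 3^1*7^( - 1)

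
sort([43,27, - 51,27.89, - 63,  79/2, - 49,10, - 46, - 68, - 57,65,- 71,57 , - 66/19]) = [-71, - 68, - 63, - 57, - 51, - 49,  -  46, - 66/19,10,27, 27.89,79/2,43,  57, 65 ]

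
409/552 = 409/552 = 0.74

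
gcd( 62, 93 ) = 31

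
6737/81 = 83+14/81 =83.17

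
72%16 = 8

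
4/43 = 4/43 = 0.09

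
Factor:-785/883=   -5^1 * 157^1*883^( - 1)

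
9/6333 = 3/2111  =  0.00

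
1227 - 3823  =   - 2596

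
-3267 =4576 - 7843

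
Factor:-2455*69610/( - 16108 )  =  2^(-1 )*5^2*491^1 *4027^( - 1)* 6961^1 = 85446275/8054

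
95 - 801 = -706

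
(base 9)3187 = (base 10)2347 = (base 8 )4453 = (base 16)92b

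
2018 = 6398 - 4380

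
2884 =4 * 721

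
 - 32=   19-51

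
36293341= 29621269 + 6672072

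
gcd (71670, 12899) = 1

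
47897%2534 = 2285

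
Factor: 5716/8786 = 2858/4393 = 2^1*23^( - 1)*191^( - 1 )*1429^1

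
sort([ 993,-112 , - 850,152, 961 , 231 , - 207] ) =[  -  850, - 207, - 112,152,  231,961,993] 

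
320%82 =74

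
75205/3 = 25068 + 1/3 = 25068.33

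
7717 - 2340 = 5377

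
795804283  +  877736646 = 1673540929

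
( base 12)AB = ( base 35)3Q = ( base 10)131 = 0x83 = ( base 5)1011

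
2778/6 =463  =  463.00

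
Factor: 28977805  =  5^1*997^1*5813^1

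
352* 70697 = 24885344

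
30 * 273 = 8190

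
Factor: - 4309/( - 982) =2^( - 1)*31^1*  139^1*491^( - 1)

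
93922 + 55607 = 149529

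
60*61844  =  3710640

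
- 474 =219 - 693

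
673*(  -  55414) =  - 37293622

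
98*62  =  6076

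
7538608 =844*8932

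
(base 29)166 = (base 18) 32D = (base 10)1021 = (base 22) 229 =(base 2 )1111111101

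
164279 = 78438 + 85841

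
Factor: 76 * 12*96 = 2^9*3^2*19^1 = 87552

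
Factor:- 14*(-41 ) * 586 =336364 = 2^2*7^1 * 41^1*293^1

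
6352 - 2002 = 4350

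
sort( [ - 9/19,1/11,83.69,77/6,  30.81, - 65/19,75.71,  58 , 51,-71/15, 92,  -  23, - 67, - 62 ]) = [ -67, - 62,-23 , - 71/15, - 65/19,- 9/19, 1/11, 77/6, 30.81 , 51, 58,75.71, 83.69 , 92]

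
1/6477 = 1/6477 = 0.00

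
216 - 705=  - 489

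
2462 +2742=5204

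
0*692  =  0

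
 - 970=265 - 1235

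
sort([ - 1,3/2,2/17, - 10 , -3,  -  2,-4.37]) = [ - 10 , - 4.37, - 3 ,  -  2,  -  1, 2/17,3/2 ] 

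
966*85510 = 82602660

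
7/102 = 7/102 = 0.07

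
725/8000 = 29/320 = 0.09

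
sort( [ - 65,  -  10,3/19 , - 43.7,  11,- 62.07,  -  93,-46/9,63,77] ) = [ -93, - 65, - 62.07, - 43.7, - 10,-46/9, 3/19, 11,  63, 77]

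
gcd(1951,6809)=1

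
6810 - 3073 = 3737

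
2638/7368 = 1319/3684=0.36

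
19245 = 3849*5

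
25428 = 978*26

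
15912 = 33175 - 17263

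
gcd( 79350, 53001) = 3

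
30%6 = 0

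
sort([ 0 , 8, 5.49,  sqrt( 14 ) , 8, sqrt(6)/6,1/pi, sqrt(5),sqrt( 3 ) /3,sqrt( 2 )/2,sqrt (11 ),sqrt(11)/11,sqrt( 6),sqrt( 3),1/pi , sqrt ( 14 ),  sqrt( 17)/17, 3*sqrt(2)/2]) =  [0,sqrt( 17 ) /17,sqrt( 11) /11,  1/pi, 1/pi,sqrt( 6)/6,sqrt( 3 ) /3,sqrt( 2 )/2,  sqrt(3),  3*sqrt( 2) /2, sqrt( 5), sqrt( 6),sqrt( 11), sqrt( 14),sqrt( 14),5.49,8, 8]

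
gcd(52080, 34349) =7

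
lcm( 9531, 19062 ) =19062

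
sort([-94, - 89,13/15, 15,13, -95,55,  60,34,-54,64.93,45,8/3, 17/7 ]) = [ - 95, - 94, - 89, - 54,13/15, 17/7,8/3,13,15, 34, 45,55, 60,64.93 ]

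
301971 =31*9741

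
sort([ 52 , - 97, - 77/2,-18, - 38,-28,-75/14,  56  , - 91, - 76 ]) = [ - 97, - 91,-76,-77/2,-38,-28, - 18 , - 75/14,52, 56 ]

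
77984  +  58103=136087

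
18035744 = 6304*2861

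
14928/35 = 14928/35 = 426.51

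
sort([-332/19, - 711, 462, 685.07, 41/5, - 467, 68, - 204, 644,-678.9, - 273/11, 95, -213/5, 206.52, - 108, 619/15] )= [ - 711, - 678.9 ,- 467, - 204, - 108, - 213/5,  -  273/11, - 332/19,  41/5, 619/15, 68,95, 206.52,  462, 644  ,  685.07 ]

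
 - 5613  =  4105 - 9718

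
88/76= 22/19= 1.16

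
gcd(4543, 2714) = 59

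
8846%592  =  558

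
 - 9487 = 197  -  9684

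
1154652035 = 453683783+700968252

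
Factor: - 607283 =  - 499^1*  1217^1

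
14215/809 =14215/809 = 17.57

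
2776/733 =2776/733 = 3.79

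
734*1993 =1462862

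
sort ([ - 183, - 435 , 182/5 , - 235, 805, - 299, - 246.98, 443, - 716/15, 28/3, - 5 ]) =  [ - 435, - 299, - 246.98, - 235 , - 183, - 716/15, - 5, 28/3,182/5, 443,805]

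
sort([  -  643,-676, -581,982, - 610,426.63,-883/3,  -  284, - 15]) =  [  -  676, - 643,-610, - 581, - 883/3 ,-284, - 15,426.63,982]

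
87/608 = 87/608 = 0.14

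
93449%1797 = 5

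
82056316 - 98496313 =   -  16439997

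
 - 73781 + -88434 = -162215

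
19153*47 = 900191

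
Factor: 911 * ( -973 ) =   -  886403 = - 7^1*139^1*911^1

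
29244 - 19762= 9482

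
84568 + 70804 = 155372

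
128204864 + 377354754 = 505559618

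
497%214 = 69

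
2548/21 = 364/3 = 121.33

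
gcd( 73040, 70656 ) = 16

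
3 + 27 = 30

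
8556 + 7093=15649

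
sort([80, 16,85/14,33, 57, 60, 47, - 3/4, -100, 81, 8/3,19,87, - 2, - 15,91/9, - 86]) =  [ - 100, - 86, - 15, - 2,-3/4,8/3,85/14,91/9, 16,  19,33,47,57,60,80,81 , 87] 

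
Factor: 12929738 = 2^1*463^1 * 13963^1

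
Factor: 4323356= 2^2*23^1 * 46993^1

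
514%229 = 56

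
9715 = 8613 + 1102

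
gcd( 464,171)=1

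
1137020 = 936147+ 200873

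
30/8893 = 30/8893 = 0.00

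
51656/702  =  73 + 205/351 = 73.58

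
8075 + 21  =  8096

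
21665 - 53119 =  - 31454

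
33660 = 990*34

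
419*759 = 318021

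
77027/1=77027 = 77027.00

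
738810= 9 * 82090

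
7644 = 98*78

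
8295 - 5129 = 3166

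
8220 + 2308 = 10528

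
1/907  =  1/907 = 0.00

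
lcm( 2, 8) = 8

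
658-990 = -332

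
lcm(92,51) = 4692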